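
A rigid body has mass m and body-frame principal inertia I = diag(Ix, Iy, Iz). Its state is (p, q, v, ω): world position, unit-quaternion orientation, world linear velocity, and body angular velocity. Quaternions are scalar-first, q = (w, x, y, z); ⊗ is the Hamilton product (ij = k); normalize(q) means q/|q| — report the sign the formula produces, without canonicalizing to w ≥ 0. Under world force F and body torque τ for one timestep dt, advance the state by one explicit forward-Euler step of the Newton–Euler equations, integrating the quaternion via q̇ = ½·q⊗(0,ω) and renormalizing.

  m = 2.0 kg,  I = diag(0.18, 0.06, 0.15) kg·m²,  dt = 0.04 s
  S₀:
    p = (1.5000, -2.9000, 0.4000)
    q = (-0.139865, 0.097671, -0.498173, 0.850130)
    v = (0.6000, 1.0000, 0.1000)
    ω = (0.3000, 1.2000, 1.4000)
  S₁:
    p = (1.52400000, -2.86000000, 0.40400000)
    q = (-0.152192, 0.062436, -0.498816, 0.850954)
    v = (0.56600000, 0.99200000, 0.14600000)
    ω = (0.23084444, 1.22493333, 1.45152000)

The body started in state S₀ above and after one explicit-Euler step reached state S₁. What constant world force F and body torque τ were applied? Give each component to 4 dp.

Δv = v₁−v₀ = (-0.03400000, -0.00800000, 0.04600000)
applied force F = (-1.7000, -0.4000, 2.3000)
ω₁ − ω₀ = (-0.06915556, 0.02493333, 0.05152000)
τ = I·(Δω/dt) + ω₀×(Iω₀) = (-0.1600, 0.0500, 0.1500)

F = (-1.7000, -0.4000, 2.3000)
τ = (-0.1600, 0.0500, 0.1500)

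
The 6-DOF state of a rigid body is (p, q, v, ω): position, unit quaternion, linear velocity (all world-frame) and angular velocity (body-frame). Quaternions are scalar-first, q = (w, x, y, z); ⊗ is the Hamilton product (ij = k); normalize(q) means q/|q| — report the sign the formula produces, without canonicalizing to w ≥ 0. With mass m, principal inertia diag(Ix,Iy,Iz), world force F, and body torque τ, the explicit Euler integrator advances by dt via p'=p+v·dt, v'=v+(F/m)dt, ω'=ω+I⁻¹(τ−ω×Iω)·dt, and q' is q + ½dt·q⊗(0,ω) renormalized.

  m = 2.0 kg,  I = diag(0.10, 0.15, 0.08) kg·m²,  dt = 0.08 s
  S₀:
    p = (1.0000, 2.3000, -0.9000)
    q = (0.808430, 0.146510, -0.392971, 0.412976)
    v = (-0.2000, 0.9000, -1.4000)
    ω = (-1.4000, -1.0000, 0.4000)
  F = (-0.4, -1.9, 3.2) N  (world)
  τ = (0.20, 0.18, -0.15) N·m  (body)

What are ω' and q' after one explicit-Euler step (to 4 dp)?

ω' = (-1.2624, -0.8980, 0.1800)
q' = (0.7923, 0.1112, -0.4497, 0.3971)

gyro term ω×Iω = (0.0280, -0.0112, 0.0700)
angular accel α = (1.7200, 1.2747, -2.7500)
ω + α·dt = (-1.2624, -0.8980, 0.1800)
2q̇ = q⊗(0,ω) = (-0.3530474, -0.8760144, -1.4452004, -0.3732974)
q' = normalize(q + ½dt·q⊗(0,ω)) = (0.7923, 0.1112, -0.4497, 0.3971)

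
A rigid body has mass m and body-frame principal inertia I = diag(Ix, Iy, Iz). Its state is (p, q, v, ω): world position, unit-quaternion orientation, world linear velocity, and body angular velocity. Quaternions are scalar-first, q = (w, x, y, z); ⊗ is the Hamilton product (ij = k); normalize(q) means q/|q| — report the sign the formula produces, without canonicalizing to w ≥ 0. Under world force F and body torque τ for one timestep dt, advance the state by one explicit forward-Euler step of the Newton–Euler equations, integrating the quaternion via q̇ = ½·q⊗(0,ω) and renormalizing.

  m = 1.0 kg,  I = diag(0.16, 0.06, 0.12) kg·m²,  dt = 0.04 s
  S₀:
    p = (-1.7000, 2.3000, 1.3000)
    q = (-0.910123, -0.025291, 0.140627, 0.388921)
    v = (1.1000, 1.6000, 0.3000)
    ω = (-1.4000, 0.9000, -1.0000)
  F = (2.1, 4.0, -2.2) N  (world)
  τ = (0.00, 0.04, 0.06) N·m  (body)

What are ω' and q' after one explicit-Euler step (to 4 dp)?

ω' = (-1.3865, 0.8893, -1.0220)
q' = (-0.9049, -0.0096, 0.1128, 0.4103)

gyro term ω×Iω = (-0.0540, 0.0560, 0.1260)
α = I⁻¹(τ − ω×Iω) = (0.3375, -0.2667, -0.5500)
new body rate ω' = (-1.3865, 0.8893, -1.0220)
Hamilton product q⊗(0,ω) = (0.2269493, 0.7835163, -1.3888911, 1.0842389)
q + ½dt·q⊗(0,ω), renormalized = (-0.9049, -0.0096, 0.1128, 0.4103)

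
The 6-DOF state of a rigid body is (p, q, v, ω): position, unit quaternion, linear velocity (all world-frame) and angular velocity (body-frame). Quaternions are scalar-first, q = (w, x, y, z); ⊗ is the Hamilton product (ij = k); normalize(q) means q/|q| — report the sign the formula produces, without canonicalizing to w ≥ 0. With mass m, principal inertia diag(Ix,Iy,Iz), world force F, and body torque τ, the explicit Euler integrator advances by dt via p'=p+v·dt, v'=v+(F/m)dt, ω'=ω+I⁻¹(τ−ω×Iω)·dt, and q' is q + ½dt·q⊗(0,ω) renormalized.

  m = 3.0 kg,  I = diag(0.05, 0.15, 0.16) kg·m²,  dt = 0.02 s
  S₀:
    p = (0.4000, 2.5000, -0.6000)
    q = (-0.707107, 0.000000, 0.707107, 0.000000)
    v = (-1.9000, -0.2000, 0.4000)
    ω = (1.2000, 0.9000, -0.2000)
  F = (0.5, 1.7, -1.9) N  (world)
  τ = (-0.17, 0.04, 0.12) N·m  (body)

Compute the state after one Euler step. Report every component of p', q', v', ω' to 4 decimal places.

angular accel α = (-3.3640, 0.0907, 0.0750)
ω + α·dt = (1.1327, 0.9018, -0.1985)
q⊗(0,ω) = (-0.6363963, -0.9899498, -0.6363963, -0.7071070)
updated quaternion q' = (-0.7134, -0.0099, 0.7007, -0.0071)
a = (0.1667, 0.5667, -0.6333)
p + v·dt = (0.3620, 2.4960, -0.5920)
v + (F/m)dt = (-1.8967, -0.1887, 0.3873)

p' = (0.3620, 2.4960, -0.5920)
q' = (-0.7134, -0.0099, 0.7007, -0.0071)
v' = (-1.8967, -0.1887, 0.3873)
ω' = (1.1327, 0.9018, -0.1985)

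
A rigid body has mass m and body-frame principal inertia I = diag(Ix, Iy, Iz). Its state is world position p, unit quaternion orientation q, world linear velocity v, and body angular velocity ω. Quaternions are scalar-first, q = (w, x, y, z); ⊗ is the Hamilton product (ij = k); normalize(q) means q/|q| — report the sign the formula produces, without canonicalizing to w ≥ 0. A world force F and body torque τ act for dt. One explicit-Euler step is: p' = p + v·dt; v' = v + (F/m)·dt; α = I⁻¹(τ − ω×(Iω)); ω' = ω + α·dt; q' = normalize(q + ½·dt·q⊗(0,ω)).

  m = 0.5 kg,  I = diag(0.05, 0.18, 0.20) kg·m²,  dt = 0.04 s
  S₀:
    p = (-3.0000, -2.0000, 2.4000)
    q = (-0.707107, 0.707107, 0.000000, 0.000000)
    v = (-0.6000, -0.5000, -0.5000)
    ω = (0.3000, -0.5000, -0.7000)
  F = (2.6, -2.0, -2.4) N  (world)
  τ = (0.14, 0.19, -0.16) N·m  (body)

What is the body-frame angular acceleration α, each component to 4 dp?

gyro term ω×Iω = (0.0070, 0.0315, -0.0195)
angular accel α = (2.6600, 0.8806, -0.7025)

α = (2.6600, 0.8806, -0.7025)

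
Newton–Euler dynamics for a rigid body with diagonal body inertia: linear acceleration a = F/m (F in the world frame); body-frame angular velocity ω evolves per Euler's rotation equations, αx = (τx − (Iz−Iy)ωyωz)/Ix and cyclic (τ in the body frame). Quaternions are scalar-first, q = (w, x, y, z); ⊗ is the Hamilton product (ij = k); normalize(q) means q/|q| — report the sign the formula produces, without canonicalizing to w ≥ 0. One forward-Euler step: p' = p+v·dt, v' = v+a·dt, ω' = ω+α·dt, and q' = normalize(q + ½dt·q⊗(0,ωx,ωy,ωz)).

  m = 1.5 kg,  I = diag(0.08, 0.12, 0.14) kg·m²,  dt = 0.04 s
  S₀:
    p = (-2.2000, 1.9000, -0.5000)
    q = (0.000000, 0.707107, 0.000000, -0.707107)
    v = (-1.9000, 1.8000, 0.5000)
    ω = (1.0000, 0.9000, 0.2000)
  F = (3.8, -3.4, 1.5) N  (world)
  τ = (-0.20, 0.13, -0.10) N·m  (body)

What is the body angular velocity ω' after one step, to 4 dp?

ω' = (0.8982, 0.9473, 0.1611)

gyro term ω×Iω = (0.0036, -0.0120, 0.0360)
(τ − ω×Iω)/I = (-2.5450, 1.1833, -0.9714)
new body rate ω' = (0.8982, 0.9473, 0.1611)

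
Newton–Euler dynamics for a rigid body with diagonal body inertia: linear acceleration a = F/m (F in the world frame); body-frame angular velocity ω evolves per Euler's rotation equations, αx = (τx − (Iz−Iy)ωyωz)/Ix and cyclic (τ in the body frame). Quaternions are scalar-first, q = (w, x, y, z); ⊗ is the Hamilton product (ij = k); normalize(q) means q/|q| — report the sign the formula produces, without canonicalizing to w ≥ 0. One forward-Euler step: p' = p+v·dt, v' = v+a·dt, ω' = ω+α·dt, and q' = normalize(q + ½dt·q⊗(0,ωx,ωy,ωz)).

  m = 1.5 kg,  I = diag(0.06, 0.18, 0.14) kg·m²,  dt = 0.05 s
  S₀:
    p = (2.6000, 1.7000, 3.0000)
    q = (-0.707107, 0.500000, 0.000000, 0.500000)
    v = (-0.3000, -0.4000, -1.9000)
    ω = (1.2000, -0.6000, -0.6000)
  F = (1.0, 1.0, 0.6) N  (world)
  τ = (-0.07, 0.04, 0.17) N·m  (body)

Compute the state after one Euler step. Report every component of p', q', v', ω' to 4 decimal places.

p' = (2.5850, 1.6800, 2.9050)
q' = (-0.7141, 0.4860, 0.0331, 0.5028)
v' = (-0.2667, -0.3667, -1.8800)
ω' = (1.1537, -0.6049, -0.5084)

angular accel α = (-0.9267, -0.0978, 1.8314)
new body rate ω' = (1.1537, -0.6049, -0.5084)
q⊗(0,ω) = (-0.3000000, -0.5485284, 1.3242642, 0.1242642)
q' = normalize(q + ½dt·q⊗(0,ω)) = (-0.7141, 0.4860, 0.0331, 0.5028)
new position p' = (2.5850, 1.6800, 2.9050)
v + (F/m)dt = (-0.2667, -0.3667, -1.8800)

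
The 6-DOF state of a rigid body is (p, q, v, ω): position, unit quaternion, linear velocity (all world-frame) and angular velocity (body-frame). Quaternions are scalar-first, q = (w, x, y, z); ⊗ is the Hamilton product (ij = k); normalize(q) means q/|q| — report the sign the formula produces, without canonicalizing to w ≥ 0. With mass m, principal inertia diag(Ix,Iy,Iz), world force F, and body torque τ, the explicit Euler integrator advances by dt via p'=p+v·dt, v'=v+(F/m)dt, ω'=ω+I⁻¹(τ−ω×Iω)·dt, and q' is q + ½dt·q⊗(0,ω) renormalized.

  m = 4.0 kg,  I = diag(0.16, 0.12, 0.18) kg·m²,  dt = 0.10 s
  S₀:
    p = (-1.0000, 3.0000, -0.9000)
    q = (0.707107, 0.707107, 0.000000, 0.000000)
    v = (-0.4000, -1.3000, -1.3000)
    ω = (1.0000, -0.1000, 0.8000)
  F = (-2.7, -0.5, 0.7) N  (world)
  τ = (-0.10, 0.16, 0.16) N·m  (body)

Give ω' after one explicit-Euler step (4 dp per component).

gyro term ω×Iω = (-0.0048, -0.0160, 0.0040)
(τ − ω×Iω)/I = (-0.5950, 1.4667, 0.8667)
ω + α·dt = (0.9405, 0.0467, 0.8867)

ω' = (0.9405, 0.0467, 0.8867)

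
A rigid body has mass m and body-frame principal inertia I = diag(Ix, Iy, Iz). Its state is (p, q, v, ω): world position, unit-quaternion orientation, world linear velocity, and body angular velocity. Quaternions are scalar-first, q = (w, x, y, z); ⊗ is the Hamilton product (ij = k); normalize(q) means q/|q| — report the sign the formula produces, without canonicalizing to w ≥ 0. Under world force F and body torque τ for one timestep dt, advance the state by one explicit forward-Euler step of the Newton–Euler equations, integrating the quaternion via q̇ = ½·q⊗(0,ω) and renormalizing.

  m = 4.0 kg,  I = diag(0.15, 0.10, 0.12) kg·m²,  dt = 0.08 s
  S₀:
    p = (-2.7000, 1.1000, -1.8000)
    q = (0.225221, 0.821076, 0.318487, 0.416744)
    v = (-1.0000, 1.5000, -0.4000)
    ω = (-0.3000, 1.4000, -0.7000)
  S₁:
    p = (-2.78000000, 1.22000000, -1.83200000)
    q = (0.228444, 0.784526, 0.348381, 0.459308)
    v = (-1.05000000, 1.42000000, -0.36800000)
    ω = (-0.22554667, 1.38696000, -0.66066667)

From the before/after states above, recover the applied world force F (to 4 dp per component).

velocity change Δv = (-0.05000000, -0.08000000, 0.03200000)
F = m·Δv/dt = (-2.5000, -4.0000, 1.6000)

F = (-2.5000, -4.0000, 1.6000)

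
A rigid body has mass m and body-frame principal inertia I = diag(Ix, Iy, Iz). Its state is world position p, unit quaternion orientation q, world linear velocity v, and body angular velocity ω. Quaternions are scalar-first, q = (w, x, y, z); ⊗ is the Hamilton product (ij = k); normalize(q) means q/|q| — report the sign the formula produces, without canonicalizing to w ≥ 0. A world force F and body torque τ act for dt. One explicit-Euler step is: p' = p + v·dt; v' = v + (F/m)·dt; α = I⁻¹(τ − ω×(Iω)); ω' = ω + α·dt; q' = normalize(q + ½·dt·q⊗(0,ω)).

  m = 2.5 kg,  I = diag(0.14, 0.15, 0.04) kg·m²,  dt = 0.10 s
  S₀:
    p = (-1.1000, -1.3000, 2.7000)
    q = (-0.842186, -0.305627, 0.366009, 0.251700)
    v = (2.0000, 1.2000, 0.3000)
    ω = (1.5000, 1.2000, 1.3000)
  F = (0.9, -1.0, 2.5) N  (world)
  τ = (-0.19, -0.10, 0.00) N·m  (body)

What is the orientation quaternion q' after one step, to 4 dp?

q' = (-0.8519, -0.3577, 0.3519, 0.1502)

Hamilton product q⊗(0,ω) = (-0.3079803, -1.0895073, -0.2357581, -2.0106077)
q + ½dt·q⊗(0,ω), renormalized = (-0.8519, -0.3577, 0.3519, 0.1502)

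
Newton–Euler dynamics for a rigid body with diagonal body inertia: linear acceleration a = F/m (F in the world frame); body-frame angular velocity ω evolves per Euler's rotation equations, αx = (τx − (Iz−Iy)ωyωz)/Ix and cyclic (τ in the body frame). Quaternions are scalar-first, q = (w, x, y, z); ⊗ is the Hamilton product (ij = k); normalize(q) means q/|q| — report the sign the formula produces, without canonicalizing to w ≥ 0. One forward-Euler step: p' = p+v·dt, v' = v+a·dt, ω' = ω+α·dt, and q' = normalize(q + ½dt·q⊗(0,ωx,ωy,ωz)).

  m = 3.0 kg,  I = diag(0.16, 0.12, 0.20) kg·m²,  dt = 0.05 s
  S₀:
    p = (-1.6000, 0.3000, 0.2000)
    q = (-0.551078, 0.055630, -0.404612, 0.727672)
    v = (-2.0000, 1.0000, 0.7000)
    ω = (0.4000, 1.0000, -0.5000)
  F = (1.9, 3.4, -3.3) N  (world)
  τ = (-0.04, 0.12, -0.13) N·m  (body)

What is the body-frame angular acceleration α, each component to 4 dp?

α = (0.0000, 0.9333, -0.5700)

ω×(Iω) gyroscopic = (-0.0400, 0.0080, -0.0160)
(τ − ω×Iω)/I = (0.0000, 0.9333, -0.5700)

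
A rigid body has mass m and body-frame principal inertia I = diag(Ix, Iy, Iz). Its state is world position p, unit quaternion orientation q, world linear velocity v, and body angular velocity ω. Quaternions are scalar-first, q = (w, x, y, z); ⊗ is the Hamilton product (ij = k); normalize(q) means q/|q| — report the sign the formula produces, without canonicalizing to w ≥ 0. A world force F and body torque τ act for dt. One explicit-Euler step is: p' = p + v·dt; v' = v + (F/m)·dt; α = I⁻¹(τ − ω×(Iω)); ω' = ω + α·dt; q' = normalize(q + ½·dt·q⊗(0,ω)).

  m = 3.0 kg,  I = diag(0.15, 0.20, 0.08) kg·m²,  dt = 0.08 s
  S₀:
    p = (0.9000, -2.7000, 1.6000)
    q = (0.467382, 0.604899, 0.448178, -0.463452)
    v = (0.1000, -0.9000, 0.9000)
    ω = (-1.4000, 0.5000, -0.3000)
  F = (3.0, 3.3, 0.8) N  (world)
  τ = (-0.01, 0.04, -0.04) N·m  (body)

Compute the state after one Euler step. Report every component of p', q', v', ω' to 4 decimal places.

p' = (0.9080, -2.7720, 1.6720)
q' = (0.4858, 0.5815, 0.4898, -0.4311)
v' = (0.1800, -0.8120, 0.9213)
ω' = (-1.4149, 0.5042, -0.3050)

p' = p + v·dt = (0.9080, -2.7720, 1.6720)
v + (F/m)dt = (0.1800, -0.8120, 0.9213)
ω×(Iω) gyroscopic = (0.0180, 0.0294, -0.0350)
α = I⁻¹(τ − ω×Iω) = (-0.1867, 0.0530, -0.0625)
ω' = ω + α·dt = (-1.4149, 0.5042, -0.3050)
2q̇ = q⊗(0,ω) = (0.4837340, -0.5570622, 1.0639935, 0.7896841)
updated quaternion q' = (0.4858, 0.5815, 0.4898, -0.4311)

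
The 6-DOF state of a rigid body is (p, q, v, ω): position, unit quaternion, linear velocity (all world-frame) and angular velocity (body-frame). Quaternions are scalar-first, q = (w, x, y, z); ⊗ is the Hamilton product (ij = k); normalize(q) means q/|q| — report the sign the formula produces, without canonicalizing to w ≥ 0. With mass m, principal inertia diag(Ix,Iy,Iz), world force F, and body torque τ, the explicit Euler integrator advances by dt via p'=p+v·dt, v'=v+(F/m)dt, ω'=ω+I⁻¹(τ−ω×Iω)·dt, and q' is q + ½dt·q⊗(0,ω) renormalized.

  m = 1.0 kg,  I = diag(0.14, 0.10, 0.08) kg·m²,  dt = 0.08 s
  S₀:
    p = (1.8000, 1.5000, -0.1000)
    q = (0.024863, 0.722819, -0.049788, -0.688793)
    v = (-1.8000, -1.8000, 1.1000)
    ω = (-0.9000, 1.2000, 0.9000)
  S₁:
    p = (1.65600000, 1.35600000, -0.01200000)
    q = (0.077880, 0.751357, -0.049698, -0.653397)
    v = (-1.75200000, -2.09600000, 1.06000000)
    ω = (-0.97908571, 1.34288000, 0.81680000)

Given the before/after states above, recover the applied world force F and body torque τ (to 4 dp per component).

F = (0.6000, -3.7000, -0.5000)
τ = (-0.1600, 0.1300, -0.0400)

Δv = v₁−v₀ = (0.04800000, -0.29600000, -0.04000000)
applied force F = (0.6000, -3.7000, -0.5000)
rate change Δω = (-0.07908571, 0.14288000, -0.08320000)
τ = I·(Δω/dt) + ω₀×(Iω₀) = (-0.1600, 0.1300, -0.0400)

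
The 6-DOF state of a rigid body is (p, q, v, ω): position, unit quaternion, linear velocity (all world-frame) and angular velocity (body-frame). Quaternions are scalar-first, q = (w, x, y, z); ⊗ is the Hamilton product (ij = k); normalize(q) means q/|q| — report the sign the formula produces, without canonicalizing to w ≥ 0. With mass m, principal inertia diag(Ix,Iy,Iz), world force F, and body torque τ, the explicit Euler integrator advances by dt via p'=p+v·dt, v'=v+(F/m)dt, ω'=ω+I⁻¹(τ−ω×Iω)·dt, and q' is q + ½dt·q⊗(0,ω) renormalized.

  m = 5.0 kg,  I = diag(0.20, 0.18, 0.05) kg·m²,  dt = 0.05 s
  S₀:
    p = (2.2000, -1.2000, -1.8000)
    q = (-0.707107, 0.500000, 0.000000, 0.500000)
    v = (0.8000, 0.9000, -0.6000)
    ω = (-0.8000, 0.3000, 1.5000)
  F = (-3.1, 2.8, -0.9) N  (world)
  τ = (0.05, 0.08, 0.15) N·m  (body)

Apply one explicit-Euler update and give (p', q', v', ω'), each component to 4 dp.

p' = p + v·dt = (2.2400, -1.1550, -1.8300)
v + (F/m)dt = (0.7690, 0.9280, -0.6090)
gyro term ω×Iω = (-0.0585, -0.1800, 0.0048)
(τ − ω×Iω)/I = (0.5425, 1.4444, 2.9040)
ω' = ω + α·dt = (-0.7729, 0.3722, 1.6452)
q⊗(0,ω) = (-0.3500000, 0.4156856, -1.3621321, -0.9106605)
q + ½dt·q⊗(0,ω), renormalized = (-0.7152, 0.5099, -0.0340, 0.4768)

p' = (2.2400, -1.1550, -1.8300)
q' = (-0.7152, 0.5099, -0.0340, 0.4768)
v' = (0.7690, 0.9280, -0.6090)
ω' = (-0.7729, 0.3722, 1.6452)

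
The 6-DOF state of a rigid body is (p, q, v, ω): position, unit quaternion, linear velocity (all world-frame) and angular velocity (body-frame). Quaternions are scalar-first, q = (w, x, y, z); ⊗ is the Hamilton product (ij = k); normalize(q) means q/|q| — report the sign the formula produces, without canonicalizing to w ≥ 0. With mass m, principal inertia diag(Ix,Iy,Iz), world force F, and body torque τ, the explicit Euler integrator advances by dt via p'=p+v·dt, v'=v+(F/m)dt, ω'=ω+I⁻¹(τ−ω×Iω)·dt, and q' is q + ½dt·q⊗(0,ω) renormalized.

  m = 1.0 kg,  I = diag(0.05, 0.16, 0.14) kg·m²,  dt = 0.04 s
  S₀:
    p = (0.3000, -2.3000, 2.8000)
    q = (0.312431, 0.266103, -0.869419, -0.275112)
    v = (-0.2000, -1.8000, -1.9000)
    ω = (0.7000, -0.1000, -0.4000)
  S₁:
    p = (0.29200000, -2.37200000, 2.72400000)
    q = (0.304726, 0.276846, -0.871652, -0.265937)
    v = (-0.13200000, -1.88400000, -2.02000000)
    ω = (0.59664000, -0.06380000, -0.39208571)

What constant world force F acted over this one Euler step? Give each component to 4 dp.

F = (1.7000, -2.1000, -3.0000)

v₁ − v₀ = (0.06800000, -0.08400000, -0.12000000)
applied force F = (1.7000, -2.1000, -3.0000)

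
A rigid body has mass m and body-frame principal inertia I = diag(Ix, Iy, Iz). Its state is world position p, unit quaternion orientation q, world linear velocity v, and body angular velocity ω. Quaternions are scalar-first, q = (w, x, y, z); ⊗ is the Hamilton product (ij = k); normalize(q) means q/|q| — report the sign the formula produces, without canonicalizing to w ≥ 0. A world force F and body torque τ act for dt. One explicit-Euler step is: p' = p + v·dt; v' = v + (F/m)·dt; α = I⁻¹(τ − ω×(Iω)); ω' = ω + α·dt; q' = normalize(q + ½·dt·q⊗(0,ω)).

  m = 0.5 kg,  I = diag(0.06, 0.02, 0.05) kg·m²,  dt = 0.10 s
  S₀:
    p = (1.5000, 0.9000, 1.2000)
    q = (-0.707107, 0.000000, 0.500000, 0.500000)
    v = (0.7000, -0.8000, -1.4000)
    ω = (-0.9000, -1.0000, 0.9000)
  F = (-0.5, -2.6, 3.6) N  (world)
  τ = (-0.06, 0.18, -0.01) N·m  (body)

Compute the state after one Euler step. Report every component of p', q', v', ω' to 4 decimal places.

gyro term ω×Iω = (-0.0270, -0.0081, -0.0360)
(τ − ω×Iω)/I = (-0.5500, 9.4050, 0.5200)
new body rate ω' = (-0.9550, -0.0595, 0.9520)
Hamilton product q⊗(0,ω) = (0.0500000, 1.5863963, 0.2571070, -0.1863963)
q' = normalize(q + ½dt·q⊗(0,ω)) = (-0.7023, 0.0791, 0.5112, 0.4891)
p' = p + v·dt = (1.5700, 0.8200, 1.0600)
new velocity v' = (0.6000, -1.3200, -0.6800)

p' = (1.5700, 0.8200, 1.0600)
q' = (-0.7023, 0.0791, 0.5112, 0.4891)
v' = (0.6000, -1.3200, -0.6800)
ω' = (-0.9550, -0.0595, 0.9520)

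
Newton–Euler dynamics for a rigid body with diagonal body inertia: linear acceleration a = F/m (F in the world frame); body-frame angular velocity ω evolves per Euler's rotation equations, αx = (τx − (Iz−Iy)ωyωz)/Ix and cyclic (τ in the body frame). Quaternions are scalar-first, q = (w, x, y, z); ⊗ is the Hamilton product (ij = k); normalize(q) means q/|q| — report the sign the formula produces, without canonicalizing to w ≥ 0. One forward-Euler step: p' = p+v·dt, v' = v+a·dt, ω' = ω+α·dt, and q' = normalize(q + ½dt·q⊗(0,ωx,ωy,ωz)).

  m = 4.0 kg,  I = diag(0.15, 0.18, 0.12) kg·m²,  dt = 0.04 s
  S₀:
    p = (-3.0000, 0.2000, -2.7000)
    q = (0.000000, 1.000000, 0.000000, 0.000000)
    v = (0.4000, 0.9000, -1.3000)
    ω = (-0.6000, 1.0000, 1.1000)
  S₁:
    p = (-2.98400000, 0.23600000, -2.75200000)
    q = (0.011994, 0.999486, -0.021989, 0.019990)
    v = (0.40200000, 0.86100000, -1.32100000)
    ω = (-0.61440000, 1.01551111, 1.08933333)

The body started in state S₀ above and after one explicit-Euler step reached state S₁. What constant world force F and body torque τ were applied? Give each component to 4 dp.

Δv = v₁−v₀ = (0.00200000, -0.03900000, -0.02100000)
m·(v₁−v₀)/dt = (0.2000, -3.9000, -2.1000)
ω₁ − ω₀ = (-0.01440000, 0.01551111, -0.01066667)
gyro term ω₀×Iω₀ = (-0.0660, -0.0198, -0.0180)
τ = I·(Δω/dt) + ω₀×(Iω₀) = (-0.1200, 0.0500, -0.0500)

F = (0.2000, -3.9000, -2.1000)
τ = (-0.1200, 0.0500, -0.0500)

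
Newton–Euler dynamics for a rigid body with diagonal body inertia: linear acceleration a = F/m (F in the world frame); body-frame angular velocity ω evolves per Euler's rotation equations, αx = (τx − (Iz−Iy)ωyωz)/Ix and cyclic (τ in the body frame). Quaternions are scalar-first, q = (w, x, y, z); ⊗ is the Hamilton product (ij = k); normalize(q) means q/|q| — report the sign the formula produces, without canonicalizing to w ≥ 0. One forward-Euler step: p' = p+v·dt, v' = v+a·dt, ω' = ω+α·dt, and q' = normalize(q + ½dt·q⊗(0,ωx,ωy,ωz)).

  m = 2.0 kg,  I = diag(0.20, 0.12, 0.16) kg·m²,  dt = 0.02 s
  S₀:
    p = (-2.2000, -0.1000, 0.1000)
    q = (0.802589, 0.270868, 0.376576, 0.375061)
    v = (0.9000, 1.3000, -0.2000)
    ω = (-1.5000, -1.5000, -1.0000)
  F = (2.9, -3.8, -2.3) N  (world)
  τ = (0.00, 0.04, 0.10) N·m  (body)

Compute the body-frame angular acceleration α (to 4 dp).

ω×(Iω) gyroscopic = (0.0600, 0.0600, -0.1800)
α = I⁻¹(τ − ω×Iω) = (-0.3000, -0.1667, 1.7500)

α = (-0.3000, -0.1667, 1.7500)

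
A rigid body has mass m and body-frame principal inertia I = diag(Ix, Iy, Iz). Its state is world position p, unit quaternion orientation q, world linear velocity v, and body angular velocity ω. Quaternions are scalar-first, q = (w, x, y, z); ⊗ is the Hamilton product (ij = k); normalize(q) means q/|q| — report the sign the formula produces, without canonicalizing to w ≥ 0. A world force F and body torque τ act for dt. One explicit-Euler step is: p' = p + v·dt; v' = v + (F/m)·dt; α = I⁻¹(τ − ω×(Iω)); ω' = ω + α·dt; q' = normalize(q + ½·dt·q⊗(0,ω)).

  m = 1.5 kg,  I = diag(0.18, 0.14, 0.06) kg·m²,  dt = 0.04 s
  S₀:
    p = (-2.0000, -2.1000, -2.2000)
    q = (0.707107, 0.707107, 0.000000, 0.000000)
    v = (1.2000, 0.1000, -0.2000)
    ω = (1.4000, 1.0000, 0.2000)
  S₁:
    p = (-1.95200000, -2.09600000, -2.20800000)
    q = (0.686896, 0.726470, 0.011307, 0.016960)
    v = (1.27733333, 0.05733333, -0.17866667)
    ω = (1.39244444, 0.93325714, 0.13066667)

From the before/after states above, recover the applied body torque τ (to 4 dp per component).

τ = (-0.0500, -0.2000, -0.1600)

Δω = ω₁−ω₀ = (-0.00755556, -0.06674286, -0.06933333)
ω₀×(Iω₀) = (-0.0160, 0.0336, -0.0560)
applied torque τ = (-0.0500, -0.2000, -0.1600)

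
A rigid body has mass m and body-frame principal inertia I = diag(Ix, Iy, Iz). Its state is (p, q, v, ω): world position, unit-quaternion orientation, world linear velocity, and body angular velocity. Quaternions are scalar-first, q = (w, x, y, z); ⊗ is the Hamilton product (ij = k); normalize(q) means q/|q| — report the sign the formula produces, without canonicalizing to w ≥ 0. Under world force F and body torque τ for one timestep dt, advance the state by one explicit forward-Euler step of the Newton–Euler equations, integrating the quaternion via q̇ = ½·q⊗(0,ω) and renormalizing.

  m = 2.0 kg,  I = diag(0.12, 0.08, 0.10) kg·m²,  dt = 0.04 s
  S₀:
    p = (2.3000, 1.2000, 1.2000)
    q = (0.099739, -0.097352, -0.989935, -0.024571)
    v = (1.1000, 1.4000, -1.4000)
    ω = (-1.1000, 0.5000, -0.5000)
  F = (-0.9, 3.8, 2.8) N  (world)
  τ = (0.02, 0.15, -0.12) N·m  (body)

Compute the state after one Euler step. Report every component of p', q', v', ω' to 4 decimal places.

linear accel F/m = (-0.4500, 1.9000, 1.4000)
new position p' = (2.3440, 1.2560, 1.1440)
v + (F/m)dt = (1.0820, 1.4760, -1.3440)
precession coupling ω×(Iω) = (-0.0050, 0.0110, 0.0220)
angular accel α = (0.2083, 1.7375, -1.4200)
new body rate ω' = (-1.0917, 0.5695, -0.5568)
q⊗(0,ω) = (0.3755948, 0.3975401, 0.0282216, -1.1874740)
q + ½dt·q⊗(0,ω), renormalized = (0.1072, -0.0894, -0.9890, -0.0483)

p' = (2.3440, 1.2560, 1.1440)
q' = (0.1072, -0.0894, -0.9890, -0.0483)
v' = (1.0820, 1.4760, -1.3440)
ω' = (-1.0917, 0.5695, -0.5568)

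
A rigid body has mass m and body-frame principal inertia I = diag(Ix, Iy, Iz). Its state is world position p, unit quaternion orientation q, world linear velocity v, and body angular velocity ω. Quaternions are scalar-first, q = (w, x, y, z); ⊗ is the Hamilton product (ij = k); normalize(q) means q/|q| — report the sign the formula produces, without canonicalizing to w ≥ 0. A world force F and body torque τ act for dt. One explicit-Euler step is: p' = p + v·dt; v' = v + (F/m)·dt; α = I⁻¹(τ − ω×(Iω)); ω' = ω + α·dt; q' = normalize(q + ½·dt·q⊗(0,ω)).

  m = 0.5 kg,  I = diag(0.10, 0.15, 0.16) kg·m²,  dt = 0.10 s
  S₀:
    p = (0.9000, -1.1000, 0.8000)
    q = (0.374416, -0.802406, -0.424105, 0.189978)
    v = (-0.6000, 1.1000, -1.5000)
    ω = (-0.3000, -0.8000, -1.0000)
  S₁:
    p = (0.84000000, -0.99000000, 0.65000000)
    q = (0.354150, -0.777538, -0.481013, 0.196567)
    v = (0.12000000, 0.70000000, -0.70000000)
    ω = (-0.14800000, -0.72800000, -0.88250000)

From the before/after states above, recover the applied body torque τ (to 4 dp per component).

Δω = ω₁−ω₀ = (0.15200000, 0.07200000, 0.11750000)
applied torque τ = (0.1600, 0.0900, 0.2000)

τ = (0.1600, 0.0900, 0.2000)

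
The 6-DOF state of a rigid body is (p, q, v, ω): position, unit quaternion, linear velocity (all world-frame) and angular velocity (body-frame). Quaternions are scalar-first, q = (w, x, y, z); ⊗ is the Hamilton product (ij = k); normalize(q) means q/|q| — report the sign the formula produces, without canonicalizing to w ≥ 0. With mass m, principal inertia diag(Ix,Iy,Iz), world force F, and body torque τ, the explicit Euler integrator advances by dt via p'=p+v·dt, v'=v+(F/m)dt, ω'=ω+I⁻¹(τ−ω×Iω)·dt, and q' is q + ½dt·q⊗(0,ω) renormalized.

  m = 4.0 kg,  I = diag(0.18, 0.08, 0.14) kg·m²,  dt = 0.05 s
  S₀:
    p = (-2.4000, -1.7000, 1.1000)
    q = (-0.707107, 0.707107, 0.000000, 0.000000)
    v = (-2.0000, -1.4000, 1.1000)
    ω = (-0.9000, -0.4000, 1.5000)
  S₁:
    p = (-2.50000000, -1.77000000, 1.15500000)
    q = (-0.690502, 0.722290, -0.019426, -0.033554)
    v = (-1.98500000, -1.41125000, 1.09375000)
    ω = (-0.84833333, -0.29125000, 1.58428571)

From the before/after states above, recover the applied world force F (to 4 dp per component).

F = (1.2000, -0.9000, -0.5000)

Δv = v₁−v₀ = (0.01500000, -0.01125000, -0.00625000)
F = m·Δv/dt = (1.2000, -0.9000, -0.5000)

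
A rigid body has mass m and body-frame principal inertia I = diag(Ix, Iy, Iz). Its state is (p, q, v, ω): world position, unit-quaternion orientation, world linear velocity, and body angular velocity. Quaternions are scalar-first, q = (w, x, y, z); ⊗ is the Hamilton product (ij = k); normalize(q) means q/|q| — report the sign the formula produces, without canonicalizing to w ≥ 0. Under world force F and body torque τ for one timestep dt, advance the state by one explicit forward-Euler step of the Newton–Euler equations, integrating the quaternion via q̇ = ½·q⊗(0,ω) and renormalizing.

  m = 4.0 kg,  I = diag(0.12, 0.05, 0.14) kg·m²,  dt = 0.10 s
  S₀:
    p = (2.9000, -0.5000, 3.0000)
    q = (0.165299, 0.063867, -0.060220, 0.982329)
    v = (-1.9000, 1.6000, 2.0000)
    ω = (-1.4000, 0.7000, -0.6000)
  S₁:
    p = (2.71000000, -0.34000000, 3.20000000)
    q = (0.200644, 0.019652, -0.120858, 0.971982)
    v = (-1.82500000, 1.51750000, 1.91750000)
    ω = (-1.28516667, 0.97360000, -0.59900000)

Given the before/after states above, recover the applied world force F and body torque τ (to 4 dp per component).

F = (3.0000, -3.3000, -3.3000)
τ = (0.1000, 0.1200, 0.0700)

Δω = ω₁−ω₀ = (0.11483333, 0.27360000, 0.00100000)
gyro term ω₀×Iω₀ = (-0.0378, -0.0168, 0.0686)
τ = I·(Δω/dt) + ω₀×(Iω₀) = (0.1000, 0.1200, 0.0700)
v₁ − v₀ = (0.07500000, -0.08250000, -0.08250000)
F = m·Δv/dt = (3.0000, -3.3000, -3.3000)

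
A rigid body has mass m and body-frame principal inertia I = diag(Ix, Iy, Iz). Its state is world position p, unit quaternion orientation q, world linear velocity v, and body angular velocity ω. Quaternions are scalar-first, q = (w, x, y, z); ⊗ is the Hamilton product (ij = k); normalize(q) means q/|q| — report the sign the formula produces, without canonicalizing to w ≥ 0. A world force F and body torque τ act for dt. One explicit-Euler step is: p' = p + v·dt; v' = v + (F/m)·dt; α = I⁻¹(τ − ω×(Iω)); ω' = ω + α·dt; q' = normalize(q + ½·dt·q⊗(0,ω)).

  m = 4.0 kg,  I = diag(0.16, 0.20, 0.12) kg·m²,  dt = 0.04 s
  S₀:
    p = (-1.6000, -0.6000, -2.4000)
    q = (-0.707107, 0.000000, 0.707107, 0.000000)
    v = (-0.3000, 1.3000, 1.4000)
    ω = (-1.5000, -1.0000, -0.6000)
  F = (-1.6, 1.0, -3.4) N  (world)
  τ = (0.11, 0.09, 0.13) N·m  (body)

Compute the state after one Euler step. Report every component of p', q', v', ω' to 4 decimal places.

ω×(Iω) gyroscopic = (-0.0480, 0.0360, 0.0600)
α = I⁻¹(τ − ω×Iω) = (0.9875, 0.2700, 0.5833)
ω + α·dt = (-1.4605, -0.9892, -0.5767)
Hamilton product q⊗(0,ω) = (0.7071070, 0.6363963, 0.7071070, 1.4849247)
updated quaternion q' = (-0.6925, 0.0127, 0.7207, 0.0297)
linear accel F/m = (-0.4000, 0.2500, -0.8500)
p + v·dt = (-1.6120, -0.5480, -2.3440)
new velocity v' = (-0.3160, 1.3100, 1.3660)

p' = (-1.6120, -0.5480, -2.3440)
q' = (-0.6925, 0.0127, 0.7207, 0.0297)
v' = (-0.3160, 1.3100, 1.3660)
ω' = (-1.4605, -0.9892, -0.5767)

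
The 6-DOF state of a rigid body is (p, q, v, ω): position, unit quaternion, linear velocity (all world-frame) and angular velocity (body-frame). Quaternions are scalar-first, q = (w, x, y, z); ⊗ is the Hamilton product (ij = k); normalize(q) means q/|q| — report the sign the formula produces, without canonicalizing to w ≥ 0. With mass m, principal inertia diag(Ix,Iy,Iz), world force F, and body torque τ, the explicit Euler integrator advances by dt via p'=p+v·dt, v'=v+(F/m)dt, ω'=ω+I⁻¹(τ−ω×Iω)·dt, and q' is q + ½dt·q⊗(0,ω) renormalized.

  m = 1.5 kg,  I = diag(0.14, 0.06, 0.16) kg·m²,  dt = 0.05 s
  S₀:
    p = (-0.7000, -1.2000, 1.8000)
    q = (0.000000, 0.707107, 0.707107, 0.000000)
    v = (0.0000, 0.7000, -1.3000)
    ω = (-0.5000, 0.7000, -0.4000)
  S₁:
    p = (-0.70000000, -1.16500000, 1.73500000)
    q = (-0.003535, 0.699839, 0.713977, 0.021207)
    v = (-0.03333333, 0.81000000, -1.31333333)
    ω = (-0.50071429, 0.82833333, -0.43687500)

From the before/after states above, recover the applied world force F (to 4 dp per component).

velocity change Δv = (-0.03333333, 0.11000000, -0.01333333)
applied force F = (-1.0000, 3.3000, -0.4000)

F = (-1.0000, 3.3000, -0.4000)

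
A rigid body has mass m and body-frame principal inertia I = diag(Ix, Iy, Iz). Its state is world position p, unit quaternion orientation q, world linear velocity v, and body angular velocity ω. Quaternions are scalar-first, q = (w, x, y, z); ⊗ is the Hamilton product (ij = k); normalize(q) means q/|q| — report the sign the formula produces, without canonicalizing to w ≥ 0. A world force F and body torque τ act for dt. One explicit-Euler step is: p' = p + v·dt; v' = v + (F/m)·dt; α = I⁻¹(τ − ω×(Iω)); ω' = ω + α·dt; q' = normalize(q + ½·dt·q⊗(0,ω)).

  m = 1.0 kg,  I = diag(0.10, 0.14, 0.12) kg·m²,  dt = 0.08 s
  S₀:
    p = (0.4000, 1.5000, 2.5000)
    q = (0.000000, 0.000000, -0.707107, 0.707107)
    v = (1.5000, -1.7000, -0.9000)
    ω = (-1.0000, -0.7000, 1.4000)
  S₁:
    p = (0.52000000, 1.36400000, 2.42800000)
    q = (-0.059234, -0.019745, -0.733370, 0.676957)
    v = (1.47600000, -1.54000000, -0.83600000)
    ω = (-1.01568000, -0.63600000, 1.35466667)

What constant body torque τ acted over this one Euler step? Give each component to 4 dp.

τ = (0.0000, 0.1400, -0.0400)

ω₁ − ω₀ = (-0.01568000, 0.06400000, -0.04533333)
ω₀×(Iω₀) = (0.0196, 0.0280, 0.0280)
τ = I·(Δω/dt) + ω₀×(Iω₀) = (0.0000, 0.1400, -0.0400)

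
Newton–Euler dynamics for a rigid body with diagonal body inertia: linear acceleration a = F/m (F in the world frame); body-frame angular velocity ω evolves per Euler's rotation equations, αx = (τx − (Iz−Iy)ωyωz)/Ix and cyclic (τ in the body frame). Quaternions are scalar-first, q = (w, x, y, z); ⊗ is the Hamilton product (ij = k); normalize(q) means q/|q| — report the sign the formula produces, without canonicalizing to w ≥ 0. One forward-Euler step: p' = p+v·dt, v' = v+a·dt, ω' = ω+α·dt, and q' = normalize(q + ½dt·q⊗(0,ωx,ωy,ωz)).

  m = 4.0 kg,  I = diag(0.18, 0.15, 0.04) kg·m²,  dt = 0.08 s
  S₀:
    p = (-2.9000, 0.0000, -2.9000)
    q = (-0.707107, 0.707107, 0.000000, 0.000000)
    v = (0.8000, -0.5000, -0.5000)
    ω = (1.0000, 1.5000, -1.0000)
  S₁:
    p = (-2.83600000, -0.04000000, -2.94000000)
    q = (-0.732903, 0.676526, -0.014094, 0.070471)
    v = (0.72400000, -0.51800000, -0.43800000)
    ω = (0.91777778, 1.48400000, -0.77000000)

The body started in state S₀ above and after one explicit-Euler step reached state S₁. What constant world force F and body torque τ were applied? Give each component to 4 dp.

rate change Δω = (-0.08222222, -0.01600000, 0.23000000)
applied torque τ = (-0.0200, -0.1700, 0.0700)
v₁ − v₀ = (-0.07600000, -0.01800000, 0.06200000)
m·(v₁−v₀)/dt = (-3.8000, -0.9000, 3.1000)

F = (-3.8000, -0.9000, 3.1000)
τ = (-0.0200, -0.1700, 0.0700)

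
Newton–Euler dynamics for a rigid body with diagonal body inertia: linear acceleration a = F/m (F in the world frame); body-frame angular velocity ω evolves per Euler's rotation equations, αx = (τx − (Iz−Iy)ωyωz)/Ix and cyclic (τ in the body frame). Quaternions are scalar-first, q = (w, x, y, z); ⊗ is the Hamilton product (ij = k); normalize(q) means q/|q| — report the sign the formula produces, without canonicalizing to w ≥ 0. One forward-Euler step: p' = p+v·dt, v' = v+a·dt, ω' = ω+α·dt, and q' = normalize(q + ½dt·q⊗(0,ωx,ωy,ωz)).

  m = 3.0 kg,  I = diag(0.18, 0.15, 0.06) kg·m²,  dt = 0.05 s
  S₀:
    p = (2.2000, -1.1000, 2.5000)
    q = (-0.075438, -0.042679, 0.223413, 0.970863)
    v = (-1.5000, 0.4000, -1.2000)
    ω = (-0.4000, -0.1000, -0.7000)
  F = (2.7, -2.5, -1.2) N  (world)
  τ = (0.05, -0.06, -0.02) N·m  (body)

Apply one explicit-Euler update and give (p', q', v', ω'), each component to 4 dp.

precession coupling ω×(Iω) = (-0.0063, 0.0336, -0.0012)
α = I⁻¹(τ − ω×Iω) = (0.3128, -0.6240, -0.3133)
ω + α·dt = (-0.3844, -0.1312, -0.7157)
q⊗(0,ω) = (0.6848738, -0.0291276, -0.4106767, 0.1464397)
updated quaternion q' = (-0.0583, -0.0434, 0.2131, 0.9743)
a = (0.9000, -0.8333, -0.4000)
new position p' = (2.1250, -1.0800, 2.4400)
new velocity v' = (-1.4550, 0.3583, -1.2200)

p' = (2.1250, -1.0800, 2.4400)
q' = (-0.0583, -0.0434, 0.2131, 0.9743)
v' = (-1.4550, 0.3583, -1.2200)
ω' = (-0.3844, -0.1312, -0.7157)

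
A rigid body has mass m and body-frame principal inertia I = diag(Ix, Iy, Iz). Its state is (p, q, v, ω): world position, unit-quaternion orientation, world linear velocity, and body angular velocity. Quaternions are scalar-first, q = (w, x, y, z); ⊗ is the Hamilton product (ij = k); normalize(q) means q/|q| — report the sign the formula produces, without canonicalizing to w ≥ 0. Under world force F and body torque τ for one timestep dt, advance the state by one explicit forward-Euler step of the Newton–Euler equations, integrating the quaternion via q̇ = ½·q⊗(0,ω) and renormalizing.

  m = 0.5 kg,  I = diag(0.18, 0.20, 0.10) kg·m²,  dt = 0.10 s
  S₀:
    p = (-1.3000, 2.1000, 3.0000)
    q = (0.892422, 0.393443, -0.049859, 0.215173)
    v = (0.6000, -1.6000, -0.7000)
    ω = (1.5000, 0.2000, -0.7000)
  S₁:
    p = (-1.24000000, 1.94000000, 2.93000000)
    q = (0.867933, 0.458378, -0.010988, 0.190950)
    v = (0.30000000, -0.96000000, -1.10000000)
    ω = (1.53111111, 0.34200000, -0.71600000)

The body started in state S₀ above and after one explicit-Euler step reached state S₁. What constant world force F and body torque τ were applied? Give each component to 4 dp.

rate change Δω = (0.03111111, 0.14200000, -0.01600000)
gyro term ω₀×Iω₀ = (0.0140, -0.0840, 0.0060)
τ = I·(Δω/dt) + ω₀×(Iω₀) = (0.0700, 0.2000, -0.0100)
Δv = v₁−v₀ = (-0.30000000, 0.64000000, -0.40000000)
m·(v₁−v₀)/dt = (-1.5000, 3.2000, -2.0000)

F = (-1.5000, 3.2000, -2.0000)
τ = (0.0700, 0.2000, -0.0100)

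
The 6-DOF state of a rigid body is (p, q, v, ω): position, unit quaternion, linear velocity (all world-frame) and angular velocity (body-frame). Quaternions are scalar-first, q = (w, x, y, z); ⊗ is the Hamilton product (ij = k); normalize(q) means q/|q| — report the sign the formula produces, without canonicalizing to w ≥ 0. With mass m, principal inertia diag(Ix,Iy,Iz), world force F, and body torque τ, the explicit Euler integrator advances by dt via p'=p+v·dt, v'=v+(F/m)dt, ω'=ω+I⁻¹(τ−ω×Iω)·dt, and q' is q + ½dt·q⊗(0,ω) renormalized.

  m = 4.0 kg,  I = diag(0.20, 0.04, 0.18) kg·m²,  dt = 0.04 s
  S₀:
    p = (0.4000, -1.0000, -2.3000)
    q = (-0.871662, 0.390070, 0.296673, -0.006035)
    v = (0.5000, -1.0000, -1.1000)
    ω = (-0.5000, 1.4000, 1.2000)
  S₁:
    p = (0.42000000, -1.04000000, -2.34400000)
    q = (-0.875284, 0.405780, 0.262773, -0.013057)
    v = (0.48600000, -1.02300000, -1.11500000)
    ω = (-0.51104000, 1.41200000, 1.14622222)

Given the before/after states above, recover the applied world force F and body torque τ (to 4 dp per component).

F = (-1.4000, -2.3000, -1.5000)
τ = (0.1800, 0.0000, -0.1300)

ω₁ − ω₀ = (-0.01104000, 0.01200000, -0.05377778)
ω₀×(Iω₀) = (0.2352, -0.0120, 0.1120)
applied torque τ = (0.1800, 0.0000, -0.1300)
Δv = v₁−v₀ = (-0.01400000, -0.02300000, -0.01500000)
m·(v₁−v₀)/dt = (-1.4000, -2.3000, -1.5000)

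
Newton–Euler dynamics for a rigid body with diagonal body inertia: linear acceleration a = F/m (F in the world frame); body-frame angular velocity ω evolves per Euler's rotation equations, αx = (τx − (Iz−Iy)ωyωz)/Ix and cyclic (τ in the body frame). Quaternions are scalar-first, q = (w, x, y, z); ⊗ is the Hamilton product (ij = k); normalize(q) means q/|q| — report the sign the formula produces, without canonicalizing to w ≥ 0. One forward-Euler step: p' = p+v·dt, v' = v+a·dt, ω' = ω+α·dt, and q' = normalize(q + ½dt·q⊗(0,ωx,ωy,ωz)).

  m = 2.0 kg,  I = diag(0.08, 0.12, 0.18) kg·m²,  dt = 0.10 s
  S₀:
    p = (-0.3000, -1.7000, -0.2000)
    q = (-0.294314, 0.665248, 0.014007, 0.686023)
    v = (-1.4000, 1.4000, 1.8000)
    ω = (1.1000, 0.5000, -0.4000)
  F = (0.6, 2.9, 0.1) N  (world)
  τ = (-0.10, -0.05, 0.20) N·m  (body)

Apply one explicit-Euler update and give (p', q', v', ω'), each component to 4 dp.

p' = (-0.4400, -1.5600, -0.0200)
q' = (-0.3169, 0.6304, 0.0576, 0.7063)
v' = (-1.3700, 1.5450, 1.8050)
ω' = (0.9900, 0.4217, -0.3011)

ω×(Iω) gyroscopic = (-0.0120, 0.0440, 0.0220)
angular accel α = (-1.1000, -0.7833, 0.9889)
ω + α·dt = (0.9900, 0.4217, -0.3011)
Hamilton product q⊗(0,ω) = (-0.4643671, -0.6723597, 0.8735675, 0.4349419)
updated quaternion q' = (-0.3169, 0.6304, 0.0576, 0.7063)
a = F/m = (0.3000, 1.4500, 0.0500)
p + v·dt = (-0.4400, -1.5600, -0.0200)
v + (F/m)dt = (-1.3700, 1.5450, 1.8050)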